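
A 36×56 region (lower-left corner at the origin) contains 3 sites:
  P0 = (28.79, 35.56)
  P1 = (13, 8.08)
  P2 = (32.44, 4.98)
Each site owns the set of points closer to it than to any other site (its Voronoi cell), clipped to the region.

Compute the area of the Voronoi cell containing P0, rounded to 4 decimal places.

Area of P0's cell: 1127.0730

1. box [0,36]×[0,56]: [(0, 0) (36, 0) (36, 56) (0, 56)]
2. ⊥bis P0·P1 via (20.895,21.82): [(0, 33.8263) (36, 13.1407) (36, 56) (0, 56)]  |A|=1170.5952
3. ⊥bis P0·P2 via (30.615,20.27): [(0, 33.8263) (24.8004, 19.576) (36, 20.9127) (36, 56) (0, 56)]  |A|=1127.073
4. canonical 5-gon: [(0, 33.8263) (24.8004, 19.576) (36, 20.9127) (36, 56) (0, 56)]
5. shoelace: 1127.073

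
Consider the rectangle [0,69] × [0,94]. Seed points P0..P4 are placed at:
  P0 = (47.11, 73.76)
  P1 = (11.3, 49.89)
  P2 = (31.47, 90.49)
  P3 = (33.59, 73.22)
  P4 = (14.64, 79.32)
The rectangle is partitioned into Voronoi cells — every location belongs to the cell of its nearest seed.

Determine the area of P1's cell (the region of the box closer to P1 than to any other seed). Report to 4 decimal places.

1. box [0,69]×[0,94]: [(0, 0) (69, 0) (69, 94) (0, 94)]
2. ⊥bis P1·P0 via (29.205,61.825): [(0, 0) (69, 0) (69, 2.1242) (7.758, 94) (0, 94)]  |A|=3672.6698
3. ⊥bis P1·P2 via (21.385,70.19): [(0, 80.814) (0, 0) (69, 0) (69, 2.1242) (24.7402, 68.5231)]  |A|=3410.7334
4. ⊥bis P1·P3 via (22.445,61.555): [(4.7652, 78.4467) (0, 80.814) (0, 0) (69, 0) (69, 2.1242) (41.556, 43.2959)]  |A|=3242.2127
5. ⊥bis P1·P4 via (12.97,64.605): [(20.0996, 63.7959) (0, 66.077) (0, 0) (69, 0) (69, 2.1242) (41.556, 43.2959)]  |A|=3077.3522
6. canonical 6-gon: [(20.0996, 63.7959) (0, 66.077) (0, 0) (69, 0) (69, 2.1242) (41.556, 43.2959)]
7. shoelace: 3077.3522

Area of P1's cell: 3077.3522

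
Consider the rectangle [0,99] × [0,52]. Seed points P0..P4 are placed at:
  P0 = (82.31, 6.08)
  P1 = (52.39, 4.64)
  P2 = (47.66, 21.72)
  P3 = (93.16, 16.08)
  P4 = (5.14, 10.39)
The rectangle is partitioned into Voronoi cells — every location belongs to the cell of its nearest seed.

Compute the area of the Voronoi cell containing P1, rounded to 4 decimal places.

1. box [0,99]×[0,52]: [(0, 0) (99, 0) (99, 52) (0, 52)]
2. ⊥bis P1·P0 via (67.35,5.36): [(0, 0) (67.608, 0) (65.1053, 52) (0, 52)]  |A|=3450.5448
3. ⊥bis P1·P2 via (50.025,13.18): [(2.4321, 0) (67.608, 0) (66.7507, 17.8119)]  |A|=580.4525
4. ⊥bis P1·P3 via (72.775,10.36): [(2.4321, 0) (67.608, 0) (66.7507, 17.8119)]  |A|=580.4525
5. ⊥bis P1·P4 via (28.765,7.515): [(28.737, 7.2847) (27.8505, 0) (67.608, 0) (66.7507, 17.8119)]  |A|=487.8704
6. canonical 4-gon: [(28.737, 7.2847) (27.8505, 0) (67.608, 0) (66.7507, 17.8119)]
7. shoelace: 487.8704

Area of P1's cell: 487.8704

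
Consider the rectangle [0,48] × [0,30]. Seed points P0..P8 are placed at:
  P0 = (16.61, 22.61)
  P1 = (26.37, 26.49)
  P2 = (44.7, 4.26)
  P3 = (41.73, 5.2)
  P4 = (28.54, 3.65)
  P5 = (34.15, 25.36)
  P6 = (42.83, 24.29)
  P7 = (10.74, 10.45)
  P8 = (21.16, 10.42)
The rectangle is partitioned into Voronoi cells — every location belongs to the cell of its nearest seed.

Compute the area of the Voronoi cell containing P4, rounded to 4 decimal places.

Area of P4's cell: 140.5791

1. box [0,48]×[0,30]: [(0, 0) (48, 0) (48, 30) (0, 30)]
2. ⊥bis P4·P0 via (22.575,13.13): [(1.7079, 0) (48, 0) (48, 29.1279)]  |A|=674.1963
3. ⊥bis P4·P1 via (27.455,15.07): [(25.3386, 14.8689) (1.7079, 0) (48, 0) (48, 17.022)]  |A|=537.0275
4. ⊥bis P4·P2 via (36.62,3.955): [(36.1692, 15.8979) (25.3386, 14.8689) (1.7079, 0) (36.7693, 0)]  |A|=347.0633
5. ⊥bis P4·P3 via (35.135,4.425): [(33.8131, 15.6741) (25.3386, 14.8689) (1.7079, 0) (35.655, 0)]  |A|=319.5348
6. ⊥bis P4·P5 via (31.345,14.505): [(34.0321, 13.8106) (28.7006, 15.1883) (25.3386, 14.8689) (1.7079, 0) (35.655, 0)]  |A|=314.7182
7. ⊥bis P4·P6 via (35.685,13.97): [(34.0321, 13.8106) (28.7006, 15.1883) (25.3386, 14.8689) (1.7079, 0) (35.655, 0)]  |A|=314.7182
8. ⊥bis P4·P7 via (19.64,7.05): [(34.0321, 13.8106) (28.7006, 15.1883) (25.3386, 14.8689) (21.7689, 12.6228) (16.9467, 0) (35.655, 0)]  |A|=218.5395
9. ⊥bis P4·P8 via (24.85,7.035): [(34.0321, 13.8106) (31.634, 14.4303) (18.3965, 0) (35.655, 0)]  |A|=140.5791
10. canonical 4-gon: [(34.0321, 13.8106) (31.634, 14.4303) (18.3965, 0) (35.655, 0)]
11. shoelace: 140.5791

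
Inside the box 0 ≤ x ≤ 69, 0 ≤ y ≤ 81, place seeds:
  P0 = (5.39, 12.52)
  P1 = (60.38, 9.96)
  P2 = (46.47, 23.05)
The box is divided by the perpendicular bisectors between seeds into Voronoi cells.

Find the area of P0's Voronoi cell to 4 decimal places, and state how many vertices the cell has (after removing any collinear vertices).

Area of P0's cell: 1628.7062 (4 vertices)

1. box [0,69]×[0,81]: [(0, 0) (69, 0) (69, 81) (0, 81)]
2. ⊥bis P0·P1 via (32.885,11.24): [(0, 0) (32.3617, 0) (36.1326, 81) (0, 81)]  |A|=2774.0206
3. ⊥bis P0·P2 via (25.93,17.785): [(0, 0) (30.4888, 0) (9.7262, 81) (0, 81)]  |A|=1628.7062
4. canonical 4-gon: [(0, 0) (30.4888, 0) (9.7262, 81) (0, 81)]
5. shoelace: 1628.7062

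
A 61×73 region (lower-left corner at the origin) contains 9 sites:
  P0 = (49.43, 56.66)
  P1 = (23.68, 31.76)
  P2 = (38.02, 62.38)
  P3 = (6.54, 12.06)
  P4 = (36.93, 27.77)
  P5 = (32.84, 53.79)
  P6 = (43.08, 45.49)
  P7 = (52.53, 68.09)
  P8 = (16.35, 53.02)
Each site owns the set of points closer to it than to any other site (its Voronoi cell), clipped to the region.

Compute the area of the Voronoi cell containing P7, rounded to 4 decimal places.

1. box [0,61]×[0,73]: [(0, 0) (61, 0) (61, 73) (0, 73)]
2. ⊥bis P7·P0 via (50.98,62.375): [(61, 59.6574) (61, 73) (11.8046, 73)]  |A|=328.1969
3. ⊥bis P7·P1 via (38.105,49.925): [(61, 59.6574) (61, 73) (11.8046, 73)]  |A|=328.1969
4. ⊥bis P7·P2 via (45.275,65.235): [(45.8533, 63.7654) (61, 59.6574) (61, 73) (42.2193, 73)]  |A|=187.7638
5. ⊥bis P7·P3 via (29.535,40.075): [(45.8533, 63.7654) (61, 59.6574) (61, 73) (42.2193, 73)]  |A|=187.7638
6. ⊥bis P7·P4 via (44.73,47.93): [(45.8533, 63.7654) (61, 59.6574) (61, 73) (42.2193, 73)]  |A|=187.7638
7. ⊥bis P7·P5 via (42.685,60.94): [(45.8533, 63.7654) (61, 59.6574) (61, 73) (42.2193, 73)]  |A|=187.7638
8. ⊥bis P7·P6 via (47.805,56.79): [(45.8533, 63.7654) (61, 59.6574) (61, 73) (42.2193, 73)]  |A|=187.7638
9. ⊥bis P7·P8 via (34.44,60.555): [(45.8533, 63.7654) (61, 59.6574) (61, 73) (42.2193, 73)]  |A|=187.7638
10. canonical 4-gon: [(45.8533, 63.7654) (61, 59.6574) (61, 73) (42.2193, 73)]
11. shoelace: 187.7638

Area of P7's cell: 187.7638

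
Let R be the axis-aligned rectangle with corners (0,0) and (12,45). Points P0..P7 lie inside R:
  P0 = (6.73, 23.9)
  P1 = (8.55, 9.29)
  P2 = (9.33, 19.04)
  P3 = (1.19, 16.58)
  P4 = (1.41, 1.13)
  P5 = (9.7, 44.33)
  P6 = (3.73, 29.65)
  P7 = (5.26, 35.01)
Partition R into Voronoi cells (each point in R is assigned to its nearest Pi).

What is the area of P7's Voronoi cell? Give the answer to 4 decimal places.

1. box [0,12]×[0,45]: [(0, 0) (12, 0) (12, 45) (0, 45)]
2. ⊥bis P7·P0 via (5.995,29.455): [(0, 28.6618) (12, 30.2495) (12, 45) (0, 45)]  |A|=186.5321
3. ⊥bis P7·P1 via (6.905,22.15): [(0, 28.6618) (12, 30.2495) (12, 45) (0, 45)]  |A|=186.5321
4. ⊥bis P7·P2 via (7.295,27.025): [(0, 28.6618) (12, 30.2495) (12, 45) (0, 45)]  |A|=186.5321
5. ⊥bis P7·P3 via (3.225,25.795): [(0, 28.6618) (12, 30.2495) (12, 45) (0, 45)]  |A|=186.5321
6. ⊥bis P7·P4 via (3.335,18.07): [(0, 28.6618) (12, 30.2495) (12, 45) (0, 45)]  |A|=186.5321
7. ⊥bis P7·P5 via (7.48,39.67): [(0, 43.2334) (0, 28.6618) (12, 30.2495) (12, 37.5167)]  |A|=131.0328
8. ⊥bis P7·P6 via (4.495,32.33): [(0, 43.2334) (0, 33.6131) (11.852, 30.23) (12, 30.2495) (12, 37.5167)]  |A|=101.6914
9. canonical 5-gon: [(0, 43.2334) (0, 33.6131) (11.852, 30.23) (12, 30.2495) (12, 37.5167)]
10. shoelace: 101.6914

Area of P7's cell: 101.6914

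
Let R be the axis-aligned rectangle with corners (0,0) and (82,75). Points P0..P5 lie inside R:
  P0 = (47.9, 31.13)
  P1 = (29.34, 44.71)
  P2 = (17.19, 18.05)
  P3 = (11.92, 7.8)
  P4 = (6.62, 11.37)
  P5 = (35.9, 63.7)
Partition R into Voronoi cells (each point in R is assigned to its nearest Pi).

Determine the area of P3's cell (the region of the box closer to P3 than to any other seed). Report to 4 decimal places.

1. box [0,82]×[0,75]: [(0, 0) (82, 0) (82, 75) (0, 75)]
2. ⊥bis P3·P0 via (29.91,19.465): [(0, 65.5928) (0, 0) (42.5314, 0)]  |A|=1394.8774
3. ⊥bis P3·P1 via (20.63,26.255): [(27.658, 22.9381) (0, 35.9915) (0, 0) (42.5314, 0)]  |A|=985.521
4. ⊥bis P3·P2 via (14.555,12.925): [(0, 20.4084) (0, 0) (39.6938, 0)]  |A|=405.043
5. ⊥bis P3·P4 via (9.27,9.585): [(12.3005, 14.0841) (2.8137, 0) (39.6938, 0)]  |A|=259.7117
6. ⊥bis P3·P5 via (23.91,35.75): [(12.3005, 14.0841) (2.8137, 0) (39.6938, 0)]  |A|=259.7117
7. canonical 3-gon: [(12.3005, 14.0841) (2.8137, 0) (39.6938, 0)]
8. shoelace: 259.7117

Area of P3's cell: 259.7117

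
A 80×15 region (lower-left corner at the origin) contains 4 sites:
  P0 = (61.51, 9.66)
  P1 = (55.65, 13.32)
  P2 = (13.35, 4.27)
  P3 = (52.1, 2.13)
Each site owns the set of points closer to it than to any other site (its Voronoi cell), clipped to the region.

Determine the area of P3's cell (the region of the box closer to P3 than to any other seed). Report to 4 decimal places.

1. box [0,80]×[0,15]: [(0, 0) (80, 0) (80, 15) (0, 15)]
2. ⊥bis P3·P0 via (56.805,5.895): [(0, 0) (61.5223, 0) (49.5191, 15) (0, 15)]  |A|=832.8099
3. ⊥bis P3·P1 via (53.875,7.725): [(0, 0) (61.5223, 0) (55.8393, 7.1018) (30.9434, 15) (0, 15)]  |A|=759.453
4. ⊥bis P3·P2 via (32.725,3.2): [(32.5483, 0) (61.5223, 0) (55.8393, 7.1018) (33.3348, 14.2413)]  |A|=265.939
5. canonical 4-gon: [(32.5483, 0) (61.5223, 0) (55.8393, 7.1018) (33.3348, 14.2413)]
6. shoelace: 265.939

Area of P3's cell: 265.9390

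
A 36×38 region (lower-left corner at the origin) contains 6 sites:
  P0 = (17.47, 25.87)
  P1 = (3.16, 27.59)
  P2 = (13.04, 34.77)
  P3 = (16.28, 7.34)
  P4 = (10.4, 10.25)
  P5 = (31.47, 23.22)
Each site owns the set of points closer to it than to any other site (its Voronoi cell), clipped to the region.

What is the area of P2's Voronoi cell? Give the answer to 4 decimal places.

Area of P2's cell: 135.8170

1. box [0,36]×[0,38]: [(0, 0) (36, 0) (36, 38) (0, 38)]
2. ⊥bis P2·P0 via (15.255,30.32): [(0, 22.7268) (30.6843, 38) (0, 38)]  |A|=234.3244
3. ⊥bis P2·P1 via (8.1,31.18): [(10.4596, 27.9331) (30.6843, 38) (3.1438, 38)]  |A|=138.6244
4. ⊥bis P2·P3 via (14.66,21.055): [(10.4596, 27.9331) (30.6843, 38) (3.1438, 38)]  |A|=138.6244
5. ⊥bis P2·P4 via (11.72,22.51): [(10.4596, 27.9331) (30.6843, 38) (3.1438, 38)]  |A|=138.6244
6. ⊥bis P2·P5 via (22.255,28.995): [(10.4596, 27.9331) (26.6354, 35.9846) (27.8984, 38) (3.1438, 38)]  |A|=135.817
7. canonical 4-gon: [(10.4596, 27.9331) (26.6354, 35.9846) (27.8984, 38) (3.1438, 38)]
8. shoelace: 135.817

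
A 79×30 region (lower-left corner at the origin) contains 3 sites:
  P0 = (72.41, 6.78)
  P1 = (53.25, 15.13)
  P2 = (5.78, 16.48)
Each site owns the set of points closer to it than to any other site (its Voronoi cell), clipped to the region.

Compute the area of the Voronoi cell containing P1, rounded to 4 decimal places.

Area of P1's cell: 1053.0216

1. box [0,79]×[0,30]: [(0, 0) (79, 0) (79, 30) (0, 30)]
2. ⊥bis P1·P0 via (62.83,10.955): [(0, 0) (58.0558, 0) (71.1299, 30) (0, 30)]  |A|=1937.7848
3. ⊥bis P1·P2 via (29.515,15.805): [(29.0655, 0) (58.0558, 0) (71.1299, 30) (29.9187, 30)]  |A|=1053.0216
4. canonical 4-gon: [(29.0655, 0) (58.0558, 0) (71.1299, 30) (29.9187, 30)]
5. shoelace: 1053.0216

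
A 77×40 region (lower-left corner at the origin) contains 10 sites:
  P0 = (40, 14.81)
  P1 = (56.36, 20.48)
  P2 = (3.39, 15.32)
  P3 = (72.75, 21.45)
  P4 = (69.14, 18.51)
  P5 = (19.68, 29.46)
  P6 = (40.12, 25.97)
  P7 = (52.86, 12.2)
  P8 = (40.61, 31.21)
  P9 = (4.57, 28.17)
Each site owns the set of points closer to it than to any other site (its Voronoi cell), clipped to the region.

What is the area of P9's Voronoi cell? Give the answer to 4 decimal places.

Area of P9's cell: 220.9499

1. box [0,77]×[0,40]: [(0, 0) (77, 0) (77, 40) (0, 40)]
2. ⊥bis P9·P0 via (22.285,21.49): [(0, 0) (14.1815, 0) (29.2648, 40) (0, 40)]  |A|=868.9259
3. ⊥bis P9·P1 via (30.465,24.325): [(0, 0) (14.1815, 0) (29.2648, 40) (0, 40)]  |A|=868.9259
4. ⊥bis P9·P2 via (3.98,21.745): [(0, 22.1105) (21.7653, 20.1118) (29.2648, 40) (0, 40)]  |A|=485.6974
5. ⊥bis P9·P3 via (38.66,24.81): [(0, 22.1105) (21.7653, 20.1118) (29.2648, 40) (0, 40)]  |A|=485.6974
6. ⊥bis P9·P4 via (36.855,23.34): [(0, 22.1105) (21.7653, 20.1118) (29.2648, 40) (0, 40)]  |A|=485.6974
7. ⊥bis P9·P5 via (12.125,28.815): [(0, 22.1105) (12.7977, 20.9353) (11.1701, 40) (0, 40)]  |A|=220.9499
8. ⊥bis P9·P6 via (22.345,27.07): [(0, 22.1105) (12.7977, 20.9353) (11.1701, 40) (0, 40)]  |A|=220.9499
9. ⊥bis P9·P7 via (28.715,20.185): [(0, 22.1105) (12.7977, 20.9353) (11.1701, 40) (0, 40)]  |A|=220.9499
10. ⊥bis P9·P8 via (22.59,29.69): [(0, 22.1105) (12.7977, 20.9353) (11.1701, 40) (0, 40)]  |A|=220.9499
11. canonical 4-gon: [(0, 22.1105) (12.7977, 20.9353) (11.1701, 40) (0, 40)]
12. shoelace: 220.9499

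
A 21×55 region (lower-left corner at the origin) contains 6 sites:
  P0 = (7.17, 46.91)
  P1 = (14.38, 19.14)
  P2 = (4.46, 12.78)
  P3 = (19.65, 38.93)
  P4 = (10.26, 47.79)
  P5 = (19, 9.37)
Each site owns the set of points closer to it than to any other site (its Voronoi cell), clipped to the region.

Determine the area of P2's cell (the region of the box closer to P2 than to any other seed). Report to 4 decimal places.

1. box [0,21]×[0,55]: [(0, 0) (21, 0) (21, 55) (0, 55)]
2. ⊥bis P2·P0 via (5.815,29.845): [(0, 30.3067) (0, 0) (21, 0) (21, 28.6393)]  |A|=618.933
3. ⊥bis P2·P1 via (9.42,15.96): [(0.2338, 30.2882) (0, 30.3067) (0, 0) (19.6524, 0)]  |A|=301.1607
4. ⊥bis P2·P3 via (12.055,25.855): [(0.2338, 30.2882) (0, 30.3067) (0, 0) (19.6524, 0)]  |A|=301.1607
5. ⊥bis P2·P4 via (7.36,30.285): [(0.2338, 30.2882) (0, 30.3067) (0, 0) (19.6524, 0)]  |A|=301.1607
6. ⊥bis P2·P5 via (11.73,11.075): [(11.9501, 12.0136) (0.2338, 30.2882) (0, 30.3067) (0, 0) (9.1326, 0)]  |A|=237.9703
7. canonical 5-gon: [(11.9501, 12.0136) (0.2338, 30.2882) (0, 30.3067) (0, 0) (9.1326, 0)]
8. shoelace: 237.9703

Area of P2's cell: 237.9703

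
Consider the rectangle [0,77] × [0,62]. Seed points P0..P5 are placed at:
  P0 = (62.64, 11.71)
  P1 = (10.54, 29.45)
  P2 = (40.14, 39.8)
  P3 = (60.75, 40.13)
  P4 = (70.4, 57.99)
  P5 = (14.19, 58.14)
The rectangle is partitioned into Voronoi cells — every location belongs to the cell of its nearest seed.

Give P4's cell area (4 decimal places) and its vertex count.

1. box [0,77]×[0,62]: [(0, 0) (77, 0) (77, 62) (0, 62)]
2. ⊥bis P4·P0 via (66.52,34.85): [(0, 46.0037) (77, 33.0928) (77, 62) (0, 62)]  |A|=1728.7844
3. ⊥bis P4·P1 via (40.47,43.72): [(42.803, 38.8267) (77, 33.0928) (77, 62) (31.7545, 62)]  |A|=1018.5133
4. ⊥bis P4·P2 via (55.27,48.895): [(63.3981, 35.3735) (77, 33.0928) (77, 62) (47.3923, 62)]  |A|=590.772
5. ⊥bis P4·P3 via (65.575,49.06): [(50.1661, 57.3857) (77, 42.8869) (77, 62) (47.3923, 62)]  |A|=324.7497
6. ⊥bis P4·P5 via (42.295,58.065): [(50.1661, 57.3857) (77, 42.8869) (77, 62) (47.3923, 62)]  |A|=324.7497
7. canonical 4-gon: [(50.1661, 57.3857) (77, 42.8869) (77, 62) (47.3923, 62)]
8. shoelace: 324.7497

Area of P4's cell: 324.7497 (4 vertices)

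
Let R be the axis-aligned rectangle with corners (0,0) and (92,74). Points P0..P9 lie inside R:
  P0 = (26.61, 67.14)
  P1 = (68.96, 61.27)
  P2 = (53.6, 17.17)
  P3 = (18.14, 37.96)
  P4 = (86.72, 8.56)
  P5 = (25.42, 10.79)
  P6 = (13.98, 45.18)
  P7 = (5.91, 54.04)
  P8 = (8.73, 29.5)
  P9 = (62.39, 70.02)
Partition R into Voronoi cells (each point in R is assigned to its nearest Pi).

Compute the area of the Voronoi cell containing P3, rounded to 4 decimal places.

1. box [0,92]×[0,74]: [(0, 0) (92, 0) (92, 74) (0, 74)]
2. ⊥bis P3·P0 via (22.375,52.55): [(0, 59.0447) (0, 0) (92, 0) (92, 32.3401)]  |A|=4203.704
3. ⊥bis P3·P1 via (43.55,49.615): [(45.2492, 45.9104) (0, 59.0447) (0, 0) (66.3073, 0)]  |A|=2857.9603
4. ⊥bis P3·P2 via (35.87,27.565): [(45.8535, 44.5931) (45.2492, 45.9104) (0, 59.0447) (0, 0) (19.7088, 0)]  |A|=1818.9755
5. ⊥bis P3·P4 via (52.43,23.26): [(45.8535, 44.5931) (45.2492, 45.9104) (0, 59.0447) (0, 0) (19.7088, 0)]  |A|=1818.9755
6. ⊥bis P3·P5 via (21.78,24.375): [(36.2771, 28.2594) (45.8535, 44.5931) (45.2492, 45.9104) (0, 59.0447) (0, 18.5392)]  |A|=1204.2216
7. ⊥bis P3·P6 via (16.06,41.57): [(36.2771, 28.2594) (45.8535, 44.5931) (45.2492, 45.9104) (30.8481, 50.0905) (0, 32.3166) (0, 18.5392)]  |A|=791.966
8. ⊥bis P3·P7 via (12.025,46): [(36.2771, 28.2594) (45.8535, 44.5931) (45.2492, 45.9104) (30.8481, 50.0905) (0, 32.3166) (0, 18.5392)]  |A|=791.966
9. ⊥bis P3·P8 via (13.435,33.73): [(21.8328, 24.3892) (36.2771, 28.2594) (45.8535, 44.5931) (45.2492, 45.9104) (30.8481, 50.0905) (9.6875, 37.8983)]  |A|=542.2355
10. ⊥bis P3·P9 via (40.265,53.99): [(21.8328, 24.3892) (36.2771, 28.2594) (45.8535, 44.5931) (45.2492, 45.9104) (30.8481, 50.0905) (9.6875, 37.8983)]  |A|=542.2355
11. canonical 6-gon: [(21.8328, 24.3892) (36.2771, 28.2594) (45.8535, 44.5931) (45.2492, 45.9104) (30.8481, 50.0905) (9.6875, 37.8983)]
12. shoelace: 542.2355

Area of P3's cell: 542.2355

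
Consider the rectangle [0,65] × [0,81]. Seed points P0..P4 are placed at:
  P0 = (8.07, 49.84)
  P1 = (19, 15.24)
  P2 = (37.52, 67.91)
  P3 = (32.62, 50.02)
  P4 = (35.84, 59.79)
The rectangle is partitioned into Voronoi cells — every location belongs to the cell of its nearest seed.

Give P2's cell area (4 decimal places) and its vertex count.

Area of P2's cell: 915.3767 (4 vertices)

1. box [0,65]×[0,81]: [(0, 0) (65, 0) (65, 81) (0, 81)]
2. ⊥bis P2·P0 via (22.795,58.875): [(58.9197, 0) (65, 0) (65, 81) (9.2195, 81)]  |A|=2505.3644
3. ⊥bis P2·P1 via (28.26,41.575): [(34.8267, 39.266) (65, 28.6564) (65, 81) (9.2195, 81)]  |A|=1953.6614
4. ⊥bis P2·P3 via (35.07,58.965): [(20.249, 63.0244) (65, 50.7673) (65, 81) (9.2195, 81)]  |A|=1177.8157
5. ⊥bis P2·P4 via (36.68,63.85): [(17.2796, 67.8639) (65, 57.9907) (65, 81) (9.2195, 81)]  |A|=915.3767
6. canonical 4-gon: [(17.2796, 67.8639) (65, 57.9907) (65, 81) (9.2195, 81)]
7. shoelace: 915.3767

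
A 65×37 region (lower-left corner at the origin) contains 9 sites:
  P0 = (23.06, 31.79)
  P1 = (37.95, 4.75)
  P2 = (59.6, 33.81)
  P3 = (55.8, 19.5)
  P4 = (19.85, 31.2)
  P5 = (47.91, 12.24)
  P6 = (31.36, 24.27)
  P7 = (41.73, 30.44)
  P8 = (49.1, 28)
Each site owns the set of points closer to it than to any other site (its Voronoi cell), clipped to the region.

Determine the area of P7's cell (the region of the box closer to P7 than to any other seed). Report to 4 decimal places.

Area of P7's cell: 154.8556

1. box [0,65]×[0,37]: [(0, 0) (65, 0) (65, 37) (0, 37)]
2. ⊥bis P7·P0 via (32.395,31.115): [(30.1451, 0) (65, 0) (65, 37) (32.8205, 37)]  |A|=1240.1354
3. ⊥bis P7·P1 via (39.84,17.595): [(31.5061, 18.8212) (65, 13.893) (65, 37) (32.8205, 37)]  |A|=679.4638
4. ⊥bis P7·P2 via (50.665,32.125): [(31.5061, 18.8212) (53.7923, 15.5421) (49.7457, 37) (32.8205, 37)]  |A|=386.312
5. ⊥bis P7·P3 via (48.765,24.97): [(31.5061, 18.8212) (42.7031, 17.1737) (51.3801, 28.3332) (49.7457, 37) (32.8205, 37)]  |A|=317.358
6. ⊥bis P7·P4 via (30.79,30.82): [(31.5061, 18.8212) (42.7031, 17.1737) (51.3801, 28.3332) (49.7457, 37) (32.8205, 37)]  |A|=317.358
7. ⊥bis P7·P5 via (44.82,21.34): [(31.5061, 18.8212) (35.6198, 18.216) (46.3452, 21.8579) (51.3801, 28.3332) (49.7457, 37) (32.8205, 37)]  |A|=298.8703
8. ⊥bis P7·P6 via (36.545,27.355): [(32.6023, 33.9816) (40.9132, 20.0134) (46.3452, 21.8579) (51.3801, 28.3332) (49.7457, 37) (32.8205, 37)]  |A|=222.9173
9. ⊥bis P7·P8 via (45.415,29.22): [(32.6023, 33.9816) (40.9132, 20.0134) (42.5511, 20.5696) (47.9907, 37) (32.8205, 37)]  |A|=154.8556
10. canonical 5-gon: [(32.6023, 33.9816) (40.9132, 20.0134) (42.5511, 20.5696) (47.9907, 37) (32.8205, 37)]
11. shoelace: 154.8556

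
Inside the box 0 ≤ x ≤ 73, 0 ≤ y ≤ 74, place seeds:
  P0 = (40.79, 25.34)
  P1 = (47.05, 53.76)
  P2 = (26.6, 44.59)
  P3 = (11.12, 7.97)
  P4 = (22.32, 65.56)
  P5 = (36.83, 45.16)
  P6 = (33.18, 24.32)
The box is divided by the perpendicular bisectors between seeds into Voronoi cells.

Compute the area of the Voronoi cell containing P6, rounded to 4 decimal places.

Area of P6's cell: 516.9834

1. box [0,73]×[0,74]: [(0, 0) (73, 0) (73, 74) (0, 74)]
2. ⊥bis P6·P0 via (36.985,24.83): [(0, 0) (40.3131, 0) (30.3945, 74) (0, 74)]  |A|=2616.1815
3. ⊥bis P6·P1 via (40.115,39.04): [(0, 57.9393) (0, 0) (40.3131, 0) (34.741, 41.5718)]  |A|=1844.3791
4. ⊥bis P6·P2 via (29.89,34.455): [(0, 24.7522) (0, 0) (40.3131, 0) (35.4529, 36.2608)]  |A|=1169.6603
5. ⊥bis P6·P3 via (22.15,16.145): [(12.7122, 28.8788) (34.116, 0) (40.3131, 0) (35.4529, 36.2608)]  |A|=519.7178
6. ⊥bis P6·P4 via (27.75,44.94): [(12.7122, 28.8788) (34.116, 0) (40.3131, 0) (35.4529, 36.2608)]  |A|=519.7178
7. ⊥bis P6·P5 via (35.005,34.74): [(32.2528, 35.222) (12.7122, 28.8788) (34.116, 0) (40.3131, 0) (35.6724, 34.6231)]  |A|=516.9834
8. canonical 5-gon: [(32.2528, 35.222) (12.7122, 28.8788) (34.116, 0) (40.3131, 0) (35.6724, 34.6231)]
9. shoelace: 516.9834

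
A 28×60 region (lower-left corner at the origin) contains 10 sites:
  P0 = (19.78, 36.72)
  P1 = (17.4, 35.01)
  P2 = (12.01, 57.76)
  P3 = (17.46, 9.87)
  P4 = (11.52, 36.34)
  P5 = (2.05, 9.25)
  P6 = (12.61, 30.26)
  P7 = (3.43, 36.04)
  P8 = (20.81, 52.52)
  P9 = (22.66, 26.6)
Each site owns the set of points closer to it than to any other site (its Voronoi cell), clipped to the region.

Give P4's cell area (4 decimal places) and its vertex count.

1. box [0,28]×[0,60]: [(0, 0) (28, 0) (28, 60) (0, 60)]
2. ⊥bis P4·P0 via (15.65,36.53): [(0, 0) (17.3306, 0) (14.5703, 60) (0, 60)]  |A|=957.0247
3. ⊥bis P4·P1 via (14.46,35.675): [(0, 0) (6.3907, 0) (15.4816, 40.1914) (14.5703, 60) (0, 60)]  |A|=737.1799
4. ⊥bis P4·P2 via (11.765,47.05): [(0, 47.3191) (0, 0) (6.3907, 0) (15.4816, 40.1914) (15.1696, 46.9721)]  |A|=546.0881
5. ⊥bis P4·P3 via (14.49,23.105): [(0, 47.3191) (0, 19.8534) (11.4631, 22.4258) (15.4816, 40.1914) (15.1696, 46.9721)]  |A|=360.6394
6. ⊥bis P4·P5 via (6.785,22.795): [(0, 47.3191) (0, 25.1669) (9.2573, 21.9308) (11.4631, 22.4258) (15.4816, 40.1914) (15.1696, 46.9721)]  |A|=336.0451
7. ⊥bis P4·P6 via (12.065,33.3): [(0, 47.3191) (0, 31.137) (14.0013, 33.6471) (15.4816, 40.1914) (15.1696, 46.9721)]  |A|=220.5948
8. ⊥bis P4·P7 via (7.475,36.19): [(7.0683, 47.1574) (7.6118, 32.5016) (14.0013, 33.6471) (15.4816, 40.1914) (15.1696, 46.9721)]  |A|=107.2557
9. ⊥bis P4·P8 via (16.165,44.43): [(11.5951, 47.0539) (7.0683, 47.1574) (7.6118, 32.5016) (14.0013, 33.6471) (15.4816, 40.1914) (15.2627, 44.9481)]  |A|=103.642
10. ⊥bis P4·P9 via (17.09,31.47): [(11.5951, 47.0539) (7.0683, 47.1574) (7.6118, 32.5016) (14.0013, 33.6471) (15.4816, 40.1914) (15.2627, 44.9481)]  |A|=103.642
11. canonical 6-gon: [(11.5951, 47.0539) (7.0683, 47.1574) (7.6118, 32.5016) (14.0013, 33.6471) (15.4816, 40.1914) (15.2627, 44.9481)]
12. shoelace: 103.642

Area of P4's cell: 103.6420 (6 vertices)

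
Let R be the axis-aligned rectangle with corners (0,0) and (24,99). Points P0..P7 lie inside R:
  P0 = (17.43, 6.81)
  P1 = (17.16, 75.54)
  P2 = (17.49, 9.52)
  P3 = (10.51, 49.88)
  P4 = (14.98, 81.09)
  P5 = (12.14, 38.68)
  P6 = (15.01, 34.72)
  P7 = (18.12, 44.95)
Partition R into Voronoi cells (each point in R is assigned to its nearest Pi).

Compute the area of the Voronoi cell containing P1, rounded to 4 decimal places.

1. box [0,24]×[0,99]: [(0, 0) (24, 0) (24, 99) (0, 99)]
2. ⊥bis P1·P0 via (17.295,41.175): [(0, 41.1071) (24, 41.2013) (24, 99) (0, 99)]  |A|=1388.2992
3. ⊥bis P1·P2 via (17.325,42.53): [(0, 42.4434) (24, 42.5634) (24, 99) (0, 99)]  |A|=1355.9188
4. ⊥bis P1·P3 via (13.835,62.71): [(0, 66.2955) (24, 60.0757) (24, 99) (0, 99)]  |A|=859.5467
5. ⊥bis P1·P4 via (16.07,78.315): [(0, 72.0028) (0, 66.2955) (24, 60.0757) (24, 81.4298)]  |A|=324.7387
6. ⊥bis P1·P5 via (14.65,57.11): [(0, 72.0028) (0, 66.2955) (24, 60.0757) (24, 81.4298)]  |A|=324.7387
7. ⊥bis P1·P6 via (16.085,55.13): [(0, 72.0028) (0, 66.2955) (24, 60.0757) (24, 81.4298)]  |A|=324.7387
8. ⊥bis P1·P7 via (17.64,60.245): [(0, 72.0028) (0, 66.2955) (22.7302, 60.4047) (24, 60.4446) (24, 81.4298)]  |A|=324.5044
9. canonical 5-gon: [(0, 72.0028) (0, 66.2955) (22.7302, 60.4047) (24, 60.4446) (24, 81.4298)]
10. shoelace: 324.5044

Area of P1's cell: 324.5044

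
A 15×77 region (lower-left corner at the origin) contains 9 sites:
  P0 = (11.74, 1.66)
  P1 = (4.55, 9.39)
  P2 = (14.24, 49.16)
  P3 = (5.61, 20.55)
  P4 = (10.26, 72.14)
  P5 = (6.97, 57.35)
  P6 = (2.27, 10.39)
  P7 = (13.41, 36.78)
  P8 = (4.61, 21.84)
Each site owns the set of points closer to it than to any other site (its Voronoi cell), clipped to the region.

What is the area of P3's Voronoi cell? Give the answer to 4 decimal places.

1. box [0,15]×[0,77]: [(0, 0) (15, 0) (15, 77) (0, 77)]
2. ⊥bis P3·P0 via (8.675,11.105): [(0, 8.2899) (15, 13.1575) (15, 77) (0, 77)]  |A|=994.1445
3. ⊥bis P3·P1 via (5.08,14.97): [(0, 15.4525) (15, 14.0278) (15, 77) (0, 77)]  |A|=933.8978
4. ⊥bis P3·P2 via (9.925,34.855): [(0, 37.8488) (0, 15.4525) (15, 14.0278) (15, 33.3242)]  |A|=312.6951
5. ⊥bis P3·P4 via (7.935,46.345): [(0, 37.8488) (0, 15.4525) (15, 14.0278) (15, 33.3242)]  |A|=312.6951
6. ⊥bis P3·P5 via (6.29,38.95): [(0, 37.8488) (0, 15.4525) (15, 14.0278) (15, 33.3242)]  |A|=312.6951
7. ⊥bis P3·P6 via (3.94,15.47): [(0, 37.8488) (0, 16.7652) (5.6158, 14.9191) (15, 14.0278) (15, 33.3242)]  |A|=309.0091
8. ⊥bis P3·P7 via (9.51,28.665): [(0, 33.2354) (0, 16.7652) (5.6158, 14.9191) (15, 14.0278) (15, 26.0266)]  |A|=219.6767
9. ⊥bis P3·P8 via (5.11,21.195): [(12.7424, 27.1116) (0, 17.2338) (0, 16.7652) (5.6158, 14.9191) (15, 14.0278) (15, 26.0266)]  |A|=117.7272
10. canonical 6-gon: [(12.7424, 27.1116) (0, 17.2338) (0, 16.7652) (5.6158, 14.9191) (15, 14.0278) (15, 26.0266)]
11. shoelace: 117.7272

Area of P3's cell: 117.7272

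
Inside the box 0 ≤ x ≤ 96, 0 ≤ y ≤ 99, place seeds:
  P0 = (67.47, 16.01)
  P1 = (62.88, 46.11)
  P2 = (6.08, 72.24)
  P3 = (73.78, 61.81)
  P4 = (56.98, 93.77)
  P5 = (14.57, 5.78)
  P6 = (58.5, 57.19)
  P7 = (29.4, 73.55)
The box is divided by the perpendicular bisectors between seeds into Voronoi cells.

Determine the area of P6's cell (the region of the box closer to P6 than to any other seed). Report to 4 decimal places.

1. box [0,96]×[0,99]: [(0, 0) (96, 0) (96, 99) (0, 99)]
2. ⊥bis P6·P0 via (62.985,36.6): [(0, 22.8803) (96, 43.7915) (96, 99) (0, 99)]  |A|=6303.7532
3. ⊥bis P6·P1 via (60.69,51.65): [(0, 27.6588) (96, 65.6083) (96, 99) (0, 99)]  |A|=5027.1786
4. ⊥bis P6·P2 via (32.29,64.715): [(24.4229, 37.3134) (96, 65.6083) (96, 99) (42.1334, 99)]  |A|=2856.4674
5. ⊥bis P6·P3 via (66.14,59.5): [(24.4229, 37.3134) (67.6782, 54.4125) (54.1969, 99) (42.1334, 99)]  |A|=1451.6642
6. ⊥bis P6·P4 via (57.74,75.48): [(35.1107, 74.5397) (24.4229, 37.3134) (67.6782, 54.4125) (61.2641, 75.6264)]  |A|=994.6361
7. ⊥bis P6·P5 via (36.535,31.485): [(35.1107, 74.5397) (25.4653, 40.9441) (28.0406, 38.7435) (67.6782, 54.4125) (61.2641, 75.6264)]  |A|=988.8139
8. ⊥bis P6·P7 via (43.95,65.37): [(49.4399, 75.1351) (29.2492, 39.2212) (67.6782, 54.4125) (61.2641, 75.6264)]  |A|=663.7007
9. canonical 4-gon: [(49.4399, 75.1351) (29.2492, 39.2212) (67.6782, 54.4125) (61.2641, 75.6264)]
10. shoelace: 663.7007

Area of P6's cell: 663.7007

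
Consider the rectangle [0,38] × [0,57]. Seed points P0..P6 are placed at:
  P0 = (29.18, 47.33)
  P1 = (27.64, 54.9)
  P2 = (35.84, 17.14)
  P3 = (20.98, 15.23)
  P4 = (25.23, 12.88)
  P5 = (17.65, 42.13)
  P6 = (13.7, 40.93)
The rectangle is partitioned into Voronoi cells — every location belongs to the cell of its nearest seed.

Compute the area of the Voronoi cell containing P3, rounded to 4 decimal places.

1. box [0,38]×[0,57]: [(0, 0) (38, 0) (38, 57) (0, 57)]
2. ⊥bis P3·P0 via (25.08,31.28): [(0, 37.6867) (0, 0) (38, 0) (38, 27.9796)]  |A|=1247.6596
3. ⊥bis P3·P1 via (24.31,35.065): [(0, 37.6867) (0, 0) (38, 0) (38, 27.9796)]  |A|=1247.6596
4. ⊥bis P3·P2 via (28.41,16.185): [(26.517, 30.9129) (0, 37.6867) (0, 0) (30.4903, 0)]  |A|=970.9413
5. ⊥bis P3·P4 via (23.105,14.055): [(27.6316, 22.2413) (26.517, 30.9129) (0, 37.6867) (0, 0) (15.3334, 0)]  |A|=802.3865
6. ⊥bis P3·P5 via (19.315,28.68): [(27.6316, 22.2413) (26.6867, 29.5926) (0, 26.289) (0, 0) (15.3334, 0)]  |A|=633.3709
7. ⊥bis P3·P6 via (17.34,28.08): [(27.6316, 22.2413) (26.6867, 29.5926) (19.5692, 28.7115) (0, 23.1681) (0, 0) (15.3334, 0)]  |A|=602.8347
8. canonical 6-gon: [(27.6316, 22.2413) (26.6867, 29.5926) (19.5692, 28.7115) (0, 23.1681) (0, 0) (15.3334, 0)]
9. shoelace: 602.8347

Area of P3's cell: 602.8347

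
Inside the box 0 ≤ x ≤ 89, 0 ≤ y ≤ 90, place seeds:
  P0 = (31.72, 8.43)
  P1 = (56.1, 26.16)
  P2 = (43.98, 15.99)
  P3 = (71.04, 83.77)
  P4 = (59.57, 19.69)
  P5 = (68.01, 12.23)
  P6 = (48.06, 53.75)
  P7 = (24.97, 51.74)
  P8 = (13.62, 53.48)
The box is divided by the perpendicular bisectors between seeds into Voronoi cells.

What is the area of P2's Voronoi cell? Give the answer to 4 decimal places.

1. box [0,89]×[0,90]: [(0, 0) (89, 0) (89, 90) (0, 90)]
2. ⊥bis P2·P0 via (37.85,12.21): [(0, 73.5911) (45.3792, 0) (89, 0) (89, 90) (0, 90)]  |A|=6340.2489
3. ⊥bis P2·P1 via (50.04,21.075): [(0, 80.7097) (0, 73.5911) (45.3792, 0) (67.7242, 0)]  |A|=1063.2493
4. ⊥bis P2·P3 via (57.51,49.88): [(9.9303, 68.8754) (0.6145, 72.5945) (45.3792, 0) (67.7242, 0)]  |A|=1024.4055
5. ⊥bis P2·P4 via (51.775,17.84): [(51.3887, 19.4677) (9.9303, 68.8754) (0.6145, 72.5945) (45.3792, 0) (56.009, 0)]  |A|=910.3712
6. ⊥bis P2·P5 via (55.995,14.11): [(54.67, 5.6419) (51.3887, 19.4677) (9.9303, 68.8754) (0.6145, 72.5945) (45.3792, 0) (53.7872, 0)]  |A|=904.1036
7. ⊥bis P2·P6 via (46.02,34.87): [(54.67, 5.6419) (51.3887, 19.4677) (37.7112, 35.7678) (22.2963, 37.4334) (45.3792, 0) (53.7872, 0)]  |A|=548.6067
8. ⊥bis P2·P7 via (34.475,33.865): [(54.67, 5.6419) (51.3887, 19.4677) (37.8167, 35.642) (26.9606, 29.8692) (45.3792, 0) (53.7872, 0)]  |A|=493.2034
9. ⊥bis P2·P8 via (28.8,34.735): [(54.67, 5.6419) (51.3887, 19.4677) (37.8167, 35.642) (26.9606, 29.8692) (45.3792, 0) (53.7872, 0)]  |A|=493.2034
10. canonical 6-gon: [(54.67, 5.6419) (51.3887, 19.4677) (37.8167, 35.642) (26.9606, 29.8692) (45.3792, 0) (53.7872, 0)]
11. shoelace: 493.2034

Area of P2's cell: 493.2034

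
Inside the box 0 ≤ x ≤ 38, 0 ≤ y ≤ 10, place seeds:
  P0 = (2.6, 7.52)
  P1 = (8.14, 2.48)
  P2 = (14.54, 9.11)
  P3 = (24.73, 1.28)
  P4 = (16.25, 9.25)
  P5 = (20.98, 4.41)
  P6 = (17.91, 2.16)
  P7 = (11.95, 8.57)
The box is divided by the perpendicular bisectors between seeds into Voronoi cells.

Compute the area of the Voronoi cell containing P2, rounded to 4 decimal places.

Area of P2's cell: 10.0499

1. box [0,38]×[0,10]: [(0, 0) (38, 0) (38, 10) (0, 10)]
2. ⊥bis P2·P0 via (8.57,8.315): [(9.6773, 0) (38, 0) (38, 10) (8.3456, 10)]  |A|=289.8856
3. ⊥bis P2·P1 via (11.34,5.795): [(8.5465, 8.4916) (17.3433, 0) (38, 0) (38, 10) (8.3456, 10)]  |A|=257.3373
4. ⊥bis P2·P3 via (19.635,5.195): [(8.5465, 8.4916) (16.3672, 0.9422) (23.3272, 10) (8.3456, 10)]  |A|=72.9898
5. ⊥bis P2·P4 via (15.395,9.18): [(8.5465, 8.4916) (16.0439, 1.2543) (15.3279, 10) (8.3456, 10)]  |A|=35.46
6. ⊥bis P2·P5 via (17.76,6.76): [(8.5465, 8.4916) (14.6933, 2.558) (15.8117, 4.0904) (15.3279, 10) (8.3456, 10)]  |A|=33.6962
7. ⊥bis P2·P6 via (16.225,5.635): [(8.5465, 8.4916) (13.0837, 4.1118) (15.7058, 5.3833) (15.3279, 10) (8.3456, 10)]  |A|=29.8317
8. ⊥bis P2·P7 via (13.245,8.84): [(14.1255, 4.617) (15.7058, 5.3833) (15.3279, 10) (13.0031, 10)]  |A|=10.0499
9. canonical 4-gon: [(14.1255, 4.617) (15.7058, 5.3833) (15.3279, 10) (13.0031, 10)]
10. shoelace: 10.0499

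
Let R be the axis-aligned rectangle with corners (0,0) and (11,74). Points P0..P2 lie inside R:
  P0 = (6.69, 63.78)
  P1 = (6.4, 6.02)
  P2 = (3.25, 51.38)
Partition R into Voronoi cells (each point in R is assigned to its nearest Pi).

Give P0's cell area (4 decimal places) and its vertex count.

1. box [0,11]×[0,74]: [(0, 0) (11, 0) (11, 74) (0, 74)]
2. ⊥bis P0·P1 via (6.545,34.9): [(0, 34.9329) (11, 34.8776) (11, 74) (0, 74)]  |A|=430.0423
3. ⊥bis P0·P2 via (4.97,57.58): [(0, 58.9588) (11, 55.9072) (11, 74) (0, 74)]  |A|=182.2374
4. canonical 4-gon: [(0, 58.9588) (11, 55.9072) (11, 74) (0, 74)]
5. shoelace: 182.2374

Area of P0's cell: 182.2374 (4 vertices)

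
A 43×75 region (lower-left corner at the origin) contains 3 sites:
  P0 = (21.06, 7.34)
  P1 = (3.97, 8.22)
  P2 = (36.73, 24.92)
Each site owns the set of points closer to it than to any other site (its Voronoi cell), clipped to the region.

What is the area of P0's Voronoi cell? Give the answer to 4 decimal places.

1. box [0,43]×[0,75]: [(0, 0) (43, 0) (43, 75) (0, 75)]
2. ⊥bis P0·P1 via (12.515,7.78): [(12.1144, 0) (43, 0) (43, 75) (15.9763, 75)]  |A|=2171.5991
3. ⊥bis P0·P2 via (28.895,16.13): [(13.6449, 29.7232) (12.1144, 0) (43, 0) (43, 3.5575)]  |A|=511.2248
4. canonical 4-gon: [(13.6449, 29.7232) (12.1144, 0) (43, 0) (43, 3.5575)]
5. shoelace: 511.2248

Area of P0's cell: 511.2248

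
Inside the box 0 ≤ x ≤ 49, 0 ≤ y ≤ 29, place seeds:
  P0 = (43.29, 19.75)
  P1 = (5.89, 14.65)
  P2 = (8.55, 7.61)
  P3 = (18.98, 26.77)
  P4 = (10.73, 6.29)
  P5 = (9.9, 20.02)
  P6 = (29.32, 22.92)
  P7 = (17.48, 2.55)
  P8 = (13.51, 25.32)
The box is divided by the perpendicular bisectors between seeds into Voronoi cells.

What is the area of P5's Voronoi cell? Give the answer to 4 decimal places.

1. box [0,49]×[0,29]: [(0, 0) (49, 0) (49, 29) (0, 29)]
2. ⊥bis P5·P0 via (26.595,19.885): [(0, 0) (26.4342, 0) (26.6687, 29) (0, 29)]  |A|=769.9922
3. ⊥bis P5·P1 via (7.895,17.335): [(0, 23.2305) (26.4623, 3.4701) (26.6687, 29) (0, 29)]  |A|=416.762
4. ⊥bis P5·P2 via (9.225,13.815): [(0, 23.2305) (13.1858, 13.3841) (26.5307, 11.9324) (26.6687, 29) (0, 29)]  |A|=360.2477
5. ⊥bis P5·P3 via (14.44,23.395): [(0, 23.2305) (13.1858, 13.3841) (22.6471, 12.3549) (10.2733, 29) (0, 29)]  |A|=190.6253
6. ⊥bis P5·P4 via (10.315,13.155): [(0, 23.2305) (13.1858, 13.3841) (13.5143, 13.3484) (21.5476, 13.834) (10.2733, 29) (0, 29)]  |A|=184.4171
7. ⊥bis P5·P6 via (19.61,21.47): [(0, 23.2305) (13.1858, 13.3841) (13.5143, 13.3484) (20.7574, 13.7863) (20.5499, 15.1761) (10.2733, 29) (0, 29)]  |A|=183.8631
8. ⊥bis P5·P7 via (13.69,11.285): [(0, 23.2305) (13.1858, 13.3841) (13.5143, 13.3484) (19.2439, 13.6948) (20.6782, 14.3171) (20.5499, 15.1761) (10.2733, 29) (0, 29)]  |A|=183.4578
9. ⊥bis P5·P8 via (11.705,22.67): [(0, 23.2305) (13.1858, 13.3841) (13.5143, 13.3484) (19.2439, 13.6948) (20.6782, 14.3171) (20.5499, 15.1761) (18.3371, 18.1526) (2.4116, 29) (0, 29)]  |A|=140.8188
10. canonical 9-gon: [(0, 23.2305) (13.1858, 13.3841) (13.5143, 13.3484) (19.2439, 13.6948) (20.6782, 14.3171) (20.5499, 15.1761) (18.3371, 18.1526) (2.4116, 29) (0, 29)]
11. shoelace: 140.8188

Area of P5's cell: 140.8188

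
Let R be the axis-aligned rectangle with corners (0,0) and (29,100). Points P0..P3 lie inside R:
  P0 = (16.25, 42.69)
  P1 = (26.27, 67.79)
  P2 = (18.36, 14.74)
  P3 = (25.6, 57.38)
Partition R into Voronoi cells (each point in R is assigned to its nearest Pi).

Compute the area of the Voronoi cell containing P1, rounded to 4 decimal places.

1. box [0,29]×[0,100]: [(0, 0) (29, 0) (29, 100) (0, 100)]
2. ⊥bis P1·P0 via (21.26,55.24): [(0, 63.7271) (29, 52.1502) (29, 100) (0, 100)]  |A|=1219.7802
3. ⊥bis P1·P2 via (22.315,41.265): [(0, 63.7271) (29, 52.1502) (29, 100) (0, 100)]  |A|=1219.7802
4. ⊥bis P1·P3 via (25.935,62.585): [(0, 64.2542) (29, 62.3877) (29, 100) (0, 100)]  |A|=1063.6919
5. canonical 4-gon: [(0, 64.2542) (29, 62.3877) (29, 100) (0, 100)]
6. shoelace: 1063.6919

Area of P1's cell: 1063.6919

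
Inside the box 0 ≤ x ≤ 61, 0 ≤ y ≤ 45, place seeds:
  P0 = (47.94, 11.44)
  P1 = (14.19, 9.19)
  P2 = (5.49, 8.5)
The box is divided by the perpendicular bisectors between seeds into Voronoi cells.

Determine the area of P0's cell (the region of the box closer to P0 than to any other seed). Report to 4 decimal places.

1. box [0,61]×[0,45]: [(0, 0) (61, 0) (61, 45) (0, 45)]
2. ⊥bis P0·P1 via (31.065,10.315): [(31.7527, 0) (61, 0) (61, 45) (28.7527, 45)]  |A|=1383.63
3. ⊥bis P0·P2 via (26.715,9.97): [(31.7527, 0) (61, 0) (61, 45) (28.7527, 45)]  |A|=1383.63
4. canonical 4-gon: [(31.7527, 0) (61, 0) (61, 45) (28.7527, 45)]
5. shoelace: 1383.63

Area of P0's cell: 1383.6300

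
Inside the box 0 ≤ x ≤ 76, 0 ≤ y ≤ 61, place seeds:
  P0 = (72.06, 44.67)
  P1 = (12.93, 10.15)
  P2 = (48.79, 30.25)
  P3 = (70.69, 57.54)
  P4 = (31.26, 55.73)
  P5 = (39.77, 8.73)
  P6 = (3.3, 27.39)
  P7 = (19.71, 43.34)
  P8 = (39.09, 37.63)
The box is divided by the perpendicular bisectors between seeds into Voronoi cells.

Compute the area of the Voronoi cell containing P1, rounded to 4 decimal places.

1. box [0,76]×[0,61]: [(0, 0) (76, 0) (76, 61) (0, 61)]
2. ⊥bis P1·P0 via (42.495,27.41): [(0, 0) (58.4969, 0) (22.8852, 61) (0, 61)]  |A|=2482.1548
3. ⊥bis P1·P2 via (30.86,20.2): [(0, 0) (42.1824, 0) (7.9911, 61) (0, 61)]  |A|=1530.2896
4. ⊥bis P1·P3 via (41.81,33.845): [(0, 0) (42.1824, 0) (7.9911, 61) (0, 61)]  |A|=1530.2896
5. ⊥bis P1·P4 via (22.095,32.94): [(0, 41.8255) (0, 0) (42.1824, 0) (24.1917, 32.0968)]  |A|=1182.8745
6. ⊥bis P1·P5 via (26.35,9.44): [(0, 41.8255) (0, 0) (25.8506, 0) (27.2591, 26.6242) (24.1917, 32.0968)]  |A|=965.4639
7. ⊥bis P1·P6 via (8.115,18.77): [(0, 14.2371) (0, 0) (25.8506, 0) (27.2591, 26.6242) (26.0471, 28.7866)]  |A|=575.1502
8. ⊥bis P1·P7 via (16.32,26.745): [(20.7662, 25.8367) (0, 14.2371) (0, 0) (25.8506, 0) (27.1485, 24.533)]  |A|=560.9072
9. ⊥bis P1·P8 via (26.01,23.89): [(24.839, 25.0048) (20.7662, 25.8367) (0, 14.2371) (0, 0) (25.8506, 0) (27.0615, 22.889)]  |A|=558.9882
10. canonical 6-gon: [(24.839, 25.0048) (20.7662, 25.8367) (0, 14.2371) (0, 0) (25.8506, 0) (27.0615, 22.889)]
11. shoelace: 558.9882

Area of P1's cell: 558.9882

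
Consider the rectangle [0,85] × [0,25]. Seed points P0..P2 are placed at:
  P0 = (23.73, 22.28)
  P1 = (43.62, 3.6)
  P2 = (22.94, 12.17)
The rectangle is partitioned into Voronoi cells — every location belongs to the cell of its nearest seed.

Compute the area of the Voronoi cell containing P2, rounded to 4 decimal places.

1. box [0,85]×[0,25]: [(0, 0) (85, 0) (85, 25) (0, 25)]
2. ⊥bis P2·P0 via (23.335,17.225): [(0, 19.0484) (0, 0) (85, 0) (85, 12.4065)]  |A|=1336.8322
3. ⊥bis P2·P1 via (33.28,7.885): [(36.7172, 16.1793) (0, 19.0484) (0, 0) (30.0124, 0)]  |A|=592.4922
4. canonical 4-gon: [(36.7172, 16.1793) (0, 19.0484) (0, 0) (30.0124, 0)]
5. shoelace: 592.4922

Area of P2's cell: 592.4922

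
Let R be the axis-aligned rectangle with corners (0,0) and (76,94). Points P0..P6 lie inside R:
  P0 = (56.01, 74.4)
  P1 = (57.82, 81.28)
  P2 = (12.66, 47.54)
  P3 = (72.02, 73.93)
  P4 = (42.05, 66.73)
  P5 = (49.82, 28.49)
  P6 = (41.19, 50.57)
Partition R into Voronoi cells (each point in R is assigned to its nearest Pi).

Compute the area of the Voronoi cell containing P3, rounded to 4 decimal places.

Area of P3's cell: 482.8371

1. box [0,76]×[0,94]: [(0, 0) (76, 0) (76, 94) (0, 94)]
2. ⊥bis P3·P0 via (64.015,74.165): [(61.8378, 0) (76, 0) (76, 94) (64.5973, 94)]  |A|=1201.5525
3. ⊥bis P3·P1 via (64.92,77.605): [(64.0676, 75.9583) (61.8378, 0) (76, 0) (76, 94) (73.4061, 94)]  |A|=1122.089
4. ⊥bis P3·P2 via (42.34,60.735): [(64.0676, 75.9583) (62.3026, 15.8325) (69.3413, 0) (76, 0) (76, 94) (73.4061, 94)]  |A|=1062.6892
5. ⊥bis P3·P4 via (57.035,70.33): [(64.0676, 75.9583) (63.1546, 44.8571) (73.9311, 0) (76, 0) (76, 94) (73.4061, 94)]  |A|=850.8532
6. ⊥bis P3·P5 via (60.92,51.21): [(64.0676, 75.9583) (63.3069, 50.0439) (76, 43.8426) (76, 94) (73.4061, 94)]  |A|=489.473
7. ⊥bis P3·P6 via (56.605,62.25): [(64.0676, 75.9583) (63.4019, 53.2796) (67.3505, 48.0683) (76, 43.8426) (76, 94) (73.4061, 94)]  |A|=482.8371
8. canonical 6-gon: [(64.0676, 75.9583) (63.4019, 53.2796) (67.3505, 48.0683) (76, 43.8426) (76, 94) (73.4061, 94)]
9. shoelace: 482.8371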